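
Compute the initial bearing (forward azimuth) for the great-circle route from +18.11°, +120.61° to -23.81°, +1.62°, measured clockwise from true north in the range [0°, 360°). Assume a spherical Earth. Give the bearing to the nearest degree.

253°

Δλ = 1.62 − 120.61 = -118.99°.
θ = atan2( sin Δλ · cos φ₂ , cos φ₁ · sin φ₂ − sin φ₁ · cos φ₂ · cos Δλ )
  = atan2(-0.80026, -0.24588) = -107.079° → normalised to [0°, 360°): 252.921°.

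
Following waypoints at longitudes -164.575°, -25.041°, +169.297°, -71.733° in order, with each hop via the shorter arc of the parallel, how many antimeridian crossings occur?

2

Leg 1: -164.575° → -25.041°, shortest Δλ = 139.534° (east) — does not cross 180°.
Leg 2: -25.041° → +169.297°, shortest Δλ = -165.662° (west) — crosses 180°.
Leg 3: +169.297° → -71.733°, shortest Δλ = 118.97° (east) — crosses 180°.
Total crossings: 2.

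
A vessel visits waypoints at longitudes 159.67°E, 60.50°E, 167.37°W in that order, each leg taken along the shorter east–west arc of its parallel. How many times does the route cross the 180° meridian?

1

Leg 1: +159.67° → +60.50°, shortest Δλ = -99.17° (west) — does not cross 180°.
Leg 2: +60.50° → -167.37°, shortest Δλ = 132.13° (east) — crosses 180°.
Total crossings: 1.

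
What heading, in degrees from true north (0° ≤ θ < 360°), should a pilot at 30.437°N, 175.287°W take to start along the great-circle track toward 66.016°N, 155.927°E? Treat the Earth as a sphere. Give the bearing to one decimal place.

342.1°

Δλ = 155.927 − -175.287 = 331.214°; wrapped into (−180°, 180°]: -28.786°.
θ = atan2( sin Δλ · cos φ₂ , cos φ₁ · sin φ₂ − sin φ₁ · cos φ₂ · cos Δλ )
  = atan2(-0.19574, 0.60727) = -17.865° → normalised to [0°, 360°): 342.135°.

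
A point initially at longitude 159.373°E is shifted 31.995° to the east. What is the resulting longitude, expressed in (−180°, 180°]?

168.632°W

Start at +159.373°; shift +31.995° → +191.368°.
+191.368° lies outside (−180°, 180°]; subtract 360° → -168.632°.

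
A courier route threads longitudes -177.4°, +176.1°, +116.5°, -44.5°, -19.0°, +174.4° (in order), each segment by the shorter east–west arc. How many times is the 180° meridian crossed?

2

Leg 1: -177.4° → +176.1°, shortest Δλ = -6.5° (west) — crosses 180°.
Leg 2: +176.1° → +116.5°, shortest Δλ = -59.6° (west) — does not cross 180°.
Leg 3: +116.5° → -44.5°, shortest Δλ = -161.0° (west) — does not cross 180°.
Leg 4: -44.5° → -19.0°, shortest Δλ = 25.5° (east) — does not cross 180°.
Leg 5: -19.0° → +174.4°, shortest Δλ = -166.6° (west) — crosses 180°.
Total crossings: 2.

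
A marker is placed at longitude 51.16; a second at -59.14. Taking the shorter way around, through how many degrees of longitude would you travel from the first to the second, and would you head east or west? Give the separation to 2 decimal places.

110.30° west

Raw difference: -59.14 − 51.16 = -110.3°.
Normalise into (−180°, 180°]: -110.3° stays -110.3°.
Negative ⇒ the second point lies to the west; separation 110.30°.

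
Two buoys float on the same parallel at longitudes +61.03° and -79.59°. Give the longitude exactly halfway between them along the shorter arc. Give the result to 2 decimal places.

Signed shortest Δλ from +61.03° to -79.59° is -140.62°.
Midpoint longitude = +61.03° + (-140.62°)/2 = +61.03° − 70.31° = -9.28°.

-9.28°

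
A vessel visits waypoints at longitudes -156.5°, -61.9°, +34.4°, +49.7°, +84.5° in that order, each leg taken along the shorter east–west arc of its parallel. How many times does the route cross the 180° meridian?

Leg 1: -156.5° → -61.9°, shortest Δλ = 94.6° (east) — does not cross 180°.
Leg 2: -61.9° → +34.4°, shortest Δλ = 96.3° (east) — does not cross 180°.
Leg 3: +34.4° → +49.7°, shortest Δλ = 15.3° (east) — does not cross 180°.
Leg 4: +49.7° → +84.5°, shortest Δλ = 34.8° (east) — does not cross 180°.
Total crossings: 0.

0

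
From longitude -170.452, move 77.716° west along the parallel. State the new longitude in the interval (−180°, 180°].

Start at -170.452°; shift −77.716° → -248.168°.
-248.168° lies outside (−180°, 180°]; add 360° → +111.832°.

+111.832°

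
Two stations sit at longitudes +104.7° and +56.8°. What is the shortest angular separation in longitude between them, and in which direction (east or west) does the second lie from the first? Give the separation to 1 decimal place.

Raw difference: 56.8 − 104.7 = -47.9°.
Normalise into (−180°, 180°]: -47.9° stays -47.9°.
Negative ⇒ the second point lies to the west; separation 47.9°.

47.9° west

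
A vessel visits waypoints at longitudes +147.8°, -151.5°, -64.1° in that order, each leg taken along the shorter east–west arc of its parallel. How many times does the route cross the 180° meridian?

1

Leg 1: +147.8° → -151.5°, shortest Δλ = 60.7° (east) — crosses 180°.
Leg 2: -151.5° → -64.1°, shortest Δλ = 87.4° (east) — does not cross 180°.
Total crossings: 1.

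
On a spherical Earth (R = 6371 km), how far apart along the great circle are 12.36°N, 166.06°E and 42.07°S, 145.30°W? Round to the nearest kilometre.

Δλ = -145.30 − 166.06 = -311.36°; wrapped into (−180°, 180°]: 48.64°.
Δφ = -42.07 − 12.36 = -54.43°.
a = sin²(Δφ/2) + cos φ₁ · cos φ₂ · sin²(Δλ/2) = 0.332136.
c = 2·atan2(√a, √(1−a)) = 1.22842 rad → d = 6371·c ≈ 7826.26 km.

7826 km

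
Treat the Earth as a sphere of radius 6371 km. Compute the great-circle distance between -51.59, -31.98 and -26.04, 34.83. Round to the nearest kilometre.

Δλ = 34.83 − -31.98 = 66.81°.
Δφ = -26.04 − -51.59 = 25.55°.
a = sin²(Δφ/2) + cos φ₁ · cos φ₂ · sin²(Δλ/2) = 0.218096.
c = 2·atan2(√a, √(1−a)) = 0.97181 rad → d = 6371·c ≈ 6191.38 km.

6191 km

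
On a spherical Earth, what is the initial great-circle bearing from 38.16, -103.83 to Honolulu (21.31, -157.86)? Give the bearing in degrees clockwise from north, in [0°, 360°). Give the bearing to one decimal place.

Δλ = -157.86 − -103.83 = -54.03°.
θ = atan2( sin Δλ · cos φ₂ , cos φ₁ · sin φ₂ − sin φ₁ · cos φ₂ · cos Δλ )
  = atan2(-0.75399, -0.05235) = -93.971° → normalised to [0°, 360°): 266.029°.

266.0°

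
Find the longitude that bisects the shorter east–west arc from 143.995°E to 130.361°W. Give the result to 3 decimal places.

Signed shortest Δλ from +143.995° to -130.361° is +85.644°.
Midpoint longitude = +143.995° + (+85.644°)/2 = +143.995° + 42.822° = +186.817°.
Normalise into (−180°, 180°]: -173.183°.
(The naïve average (+143.995 + -130.361)/2 = 6.817° is on the wrong side of the globe.)

173.183°W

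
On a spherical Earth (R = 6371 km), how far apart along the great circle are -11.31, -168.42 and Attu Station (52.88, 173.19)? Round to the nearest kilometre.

7350 km

Δλ = 173.19 − -168.42 = 341.61°; wrapped into (−180°, 180°]: -18.39°.
Δφ = 52.88 − -11.31 = 64.19°.
a = sin²(Δφ/2) + cos φ₁ · cos φ₂ · sin²(Δλ/2) = 0.297416.
c = 2·atan2(√a, √(1−a)) = 1.15363 rad → d = 6371·c ≈ 7349.81 km.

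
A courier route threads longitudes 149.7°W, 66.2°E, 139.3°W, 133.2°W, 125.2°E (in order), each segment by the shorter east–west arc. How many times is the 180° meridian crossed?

3

Leg 1: -149.7° → +66.2°, shortest Δλ = -144.1° (west) — crosses 180°.
Leg 2: +66.2° → -139.3°, shortest Δλ = 154.5° (east) — crosses 180°.
Leg 3: -139.3° → -133.2°, shortest Δλ = 6.1° (east) — does not cross 180°.
Leg 4: -133.2° → +125.2°, shortest Δλ = -101.6° (west) — crosses 180°.
Total crossings: 3.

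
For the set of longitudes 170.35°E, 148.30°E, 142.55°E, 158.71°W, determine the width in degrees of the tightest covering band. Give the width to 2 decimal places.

58.74°

Sort the longitudes: -158.71°, +142.55°, +148.30°, +170.35°.
Eastward gaps between consecutive values (wrapping around): 301.26°, 5.75°, 22.05°, 30.94°.
Largest gap = 301.26° ⇒ minimal covering band is its complement: 360° − 301.26° = 58.74°.
Band runs from +142.55° eastward to -158.71°, crossing the antimeridian.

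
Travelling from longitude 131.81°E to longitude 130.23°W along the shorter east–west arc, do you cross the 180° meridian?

Naïve |-130.23 − 131.81| = 262.04° > 180°, so the shorter arc goes the other way round — across 180°.
Signed shortest Δλ = ((-130.23 − 131.81 + 180) mod 360) − 180 = 97.96°.
Going east by 97.96° from +131.81° passes through 180° before reaching -130.23°.

Yes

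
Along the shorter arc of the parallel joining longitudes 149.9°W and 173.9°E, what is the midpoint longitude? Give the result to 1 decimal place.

168.0°W

Signed shortest Δλ from -149.9° to +173.9° is -36.2°.
Midpoint longitude = -149.9° + (-36.2°)/2 = -149.9° − 18.1° = -168.0°.
(The naïve average (-149.9 + +173.9)/2 = 12.0° is on the wrong side of the globe.)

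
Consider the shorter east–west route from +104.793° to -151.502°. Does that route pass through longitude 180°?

Naïve |-151.502 − 104.793| = 256.295° > 180°, so the shorter arc goes the other way round — across 180°.
Signed shortest Δλ = ((-151.502 − 104.793 + 180) mod 360) − 180 = 103.705°.
Going east by 103.705° from +104.793° passes through 180° before reaching -151.502°.

Yes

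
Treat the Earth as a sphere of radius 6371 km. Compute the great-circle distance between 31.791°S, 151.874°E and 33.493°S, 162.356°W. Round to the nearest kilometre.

Δλ = -162.356 − 151.874 = -314.230°; wrapped into (−180°, 180°]: 45.770°.
Δφ = -33.493 − -31.791 = -1.702°.
a = sin²(Δφ/2) + cos φ₁ · cos φ₂ · sin²(Δλ/2) = 0.107418.
c = 2·atan2(√a, √(1−a)) = 0.66784 rad → d = 6371·c ≈ 4254.79 km.

4255 km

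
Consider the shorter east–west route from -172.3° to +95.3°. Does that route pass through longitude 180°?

Yes

Naïve |95.3 − -172.3| = 267.6° > 180°, so the shorter arc goes the other way round — across 180°.
Signed shortest Δλ = ((95.3 − -172.3 + 180) mod 360) − 180 = -92.4°.
Going west by 92.4° from -172.3° passes through 180° before reaching +95.3°.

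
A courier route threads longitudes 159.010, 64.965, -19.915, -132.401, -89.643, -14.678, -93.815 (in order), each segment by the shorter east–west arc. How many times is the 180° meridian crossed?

0

Leg 1: +159.010° → +64.965°, shortest Δλ = -94.045° (west) — does not cross 180°.
Leg 2: +64.965° → -19.915°, shortest Δλ = -84.88° (west) — does not cross 180°.
Leg 3: -19.915° → -132.401°, shortest Δλ = -112.486° (west) — does not cross 180°.
Leg 4: -132.401° → -89.643°, shortest Δλ = 42.758° (east) — does not cross 180°.
Leg 5: -89.643° → -14.678°, shortest Δλ = 74.965° (east) — does not cross 180°.
Leg 6: -14.678° → -93.815°, shortest Δλ = -79.137° (west) — does not cross 180°.
Total crossings: 0.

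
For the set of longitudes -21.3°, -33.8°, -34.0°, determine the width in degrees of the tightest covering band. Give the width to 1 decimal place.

Sort the longitudes: -34.0°, -33.8°, -21.3°.
Eastward gaps between consecutive values (wrapping around): 0.2°, 12.5°, 347.3°.
Largest gap = 347.3° ⇒ minimal covering band is its complement: 360° − 347.3° = 12.7°.
Band runs from -34.0° eastward to -21.3°.

12.7°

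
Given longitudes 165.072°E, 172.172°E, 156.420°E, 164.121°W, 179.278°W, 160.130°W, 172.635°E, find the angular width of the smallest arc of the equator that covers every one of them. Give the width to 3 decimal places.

43.450°

Sort the longitudes: -179.278°, -164.121°, -160.130°, +156.420°, +165.072°, +172.172°, +172.635°.
Eastward gaps between consecutive values (wrapping around): 15.157°, 3.991°, 316.550°, 8.652°, 7.100°, 0.463°, 8.087°.
Largest gap = 316.550° ⇒ minimal covering band is its complement: 360° − 316.550° = 43.450°.
Band runs from +156.420° eastward to -160.130°, crossing the antimeridian.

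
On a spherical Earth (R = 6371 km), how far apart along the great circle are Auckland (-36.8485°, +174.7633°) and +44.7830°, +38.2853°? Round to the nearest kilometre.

Δλ = 38.2853 − 174.7633 = -136.4780°.
Δφ = 44.7830 − -36.8485 = 81.6315°.
a = sin²(Δφ/2) + cos φ₁ · cos φ₂ · sin²(Δλ/2) = 0.917147.
c = 2·atan2(√a, √(1−a)) = 2.55765 rad → d = 6371·c ≈ 16294.77 km.

16295 km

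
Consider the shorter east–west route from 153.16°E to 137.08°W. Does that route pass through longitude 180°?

Naïve |-137.08 − 153.16| = 290.24° > 180°, so the shorter arc goes the other way round — across 180°.
Signed shortest Δλ = ((-137.08 − 153.16 + 180) mod 360) − 180 = 69.76°.
Going east by 69.76° from +153.16° passes through 180° before reaching -137.08°.

Yes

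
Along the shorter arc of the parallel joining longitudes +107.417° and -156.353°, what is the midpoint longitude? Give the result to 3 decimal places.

Signed shortest Δλ from +107.417° to -156.353° is +96.230°.
Midpoint longitude = +107.417° + (+96.230°)/2 = +107.417° + 48.115° = +155.532°.
(The naïve average (+107.417 + -156.353)/2 = -24.468° is on the wrong side of the globe.)

+155.532°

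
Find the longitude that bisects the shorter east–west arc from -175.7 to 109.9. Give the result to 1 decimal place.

+147.1°

Signed shortest Δλ from -175.7° to +109.9° is -74.4°.
Midpoint longitude = -175.7° + (-74.4°)/2 = -175.7° − 37.2° = -212.9°.
Normalise into (−180°, 180°]: +147.1°.
(The naïve average (-175.7 + +109.9)/2 = -32.9° is on the wrong side of the globe.)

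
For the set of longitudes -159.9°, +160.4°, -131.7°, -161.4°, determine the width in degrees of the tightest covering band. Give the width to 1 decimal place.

Sort the longitudes: -161.4°, -159.9°, -131.7°, +160.4°.
Eastward gaps between consecutive values (wrapping around): 1.5°, 28.2°, 292.1°, 38.2°.
Largest gap = 292.1° ⇒ minimal covering band is its complement: 360° − 292.1° = 67.9°.
Band runs from +160.4° eastward to -131.7°, crossing the antimeridian.

67.9°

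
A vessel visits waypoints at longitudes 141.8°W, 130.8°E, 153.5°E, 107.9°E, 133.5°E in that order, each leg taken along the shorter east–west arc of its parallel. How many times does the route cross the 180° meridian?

1

Leg 1: -141.8° → +130.8°, shortest Δλ = -87.4° (west) — crosses 180°.
Leg 2: +130.8° → +153.5°, shortest Δλ = 22.7° (east) — does not cross 180°.
Leg 3: +153.5° → +107.9°, shortest Δλ = -45.6° (west) — does not cross 180°.
Leg 4: +107.9° → +133.5°, shortest Δλ = 25.6° (east) — does not cross 180°.
Total crossings: 1.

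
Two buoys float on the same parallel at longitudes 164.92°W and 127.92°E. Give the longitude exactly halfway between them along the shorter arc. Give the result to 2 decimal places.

161.50°E

Signed shortest Δλ from -164.92° to +127.92° is -67.16°.
Midpoint longitude = -164.92° + (-67.16°)/2 = -164.92° − 33.58° = -198.50°.
Normalise into (−180°, 180°]: +161.50°.
(The naïve average (-164.92 + +127.92)/2 = -18.5° is on the wrong side of the globe.)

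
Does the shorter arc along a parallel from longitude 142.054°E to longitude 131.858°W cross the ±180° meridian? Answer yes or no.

Naïve |-131.858 − 142.054| = 273.912° > 180°, so the shorter arc goes the other way round — across 180°.
Signed shortest Δλ = ((-131.858 − 142.054 + 180) mod 360) − 180 = 86.088°.
Going east by 86.088° from +142.054° passes through 180° before reaching -131.858°.

Yes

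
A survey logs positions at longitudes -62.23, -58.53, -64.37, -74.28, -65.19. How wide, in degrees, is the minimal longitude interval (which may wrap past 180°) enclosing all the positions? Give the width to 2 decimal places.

15.75°

Sort the longitudes: -74.28°, -65.19°, -64.37°, -62.23°, -58.53°.
Eastward gaps between consecutive values (wrapping around): 9.09°, 0.82°, 2.14°, 3.70°, 344.25°.
Largest gap = 344.25° ⇒ minimal covering band is its complement: 360° − 344.25° = 15.75°.
Band runs from -74.28° eastward to -58.53°.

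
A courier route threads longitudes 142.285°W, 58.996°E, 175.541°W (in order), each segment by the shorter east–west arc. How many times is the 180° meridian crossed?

2

Leg 1: -142.285° → +58.996°, shortest Δλ = -158.719° (west) — crosses 180°.
Leg 2: +58.996° → -175.541°, shortest Δλ = 125.463° (east) — crosses 180°.
Total crossings: 2.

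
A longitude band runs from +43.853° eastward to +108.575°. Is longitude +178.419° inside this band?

Band width going east from +43.853° to +108.575°: ((108.575 − 43.853) mod 360) = 64.722°.
Offset of +178.419° east of the west edge: ((178.419 − 43.853) mod 360) = 134.566°.
134.566° > 64.722° ⇒ outside.

No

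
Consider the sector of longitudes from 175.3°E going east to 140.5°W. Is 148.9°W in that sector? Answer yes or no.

Yes

Band width going east from +175.3° to -140.5°: ((-140.5 − 175.3) mod 360) = 44.2°.
Offset of -148.9° east of the west edge: ((-148.9 − 175.3) mod 360) = 35.8°.
35.8° ≤ 44.2° ⇒ inside.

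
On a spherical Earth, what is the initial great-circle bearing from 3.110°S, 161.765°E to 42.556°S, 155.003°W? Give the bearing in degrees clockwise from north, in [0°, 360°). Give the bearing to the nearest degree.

142°

Δλ = -155.003 − 161.765 = -316.768°; wrapped into (−180°, 180°]: 43.232°.
θ = atan2( sin Δλ · cos φ₂ , cos φ₁ · sin φ₂ − sin φ₁ · cos φ₂ · cos Δλ )
  = atan2(0.50455, -0.64620) = 142.017° → normalised to [0°, 360°): 142.017°.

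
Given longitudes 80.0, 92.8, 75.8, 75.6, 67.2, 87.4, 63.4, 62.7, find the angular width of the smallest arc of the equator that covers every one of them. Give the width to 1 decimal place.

30.1°

Sort the longitudes: +62.7°, +63.4°, +67.2°, +75.6°, +75.8°, +80.0°, +87.4°, +92.8°.
Eastward gaps between consecutive values (wrapping around): 0.7°, 3.8°, 8.4°, 0.2°, 4.2°, 7.4°, 5.4°, 329.9°.
Largest gap = 329.9° ⇒ minimal covering band is its complement: 360° − 329.9° = 30.1°.
Band runs from +62.7° eastward to +92.8°.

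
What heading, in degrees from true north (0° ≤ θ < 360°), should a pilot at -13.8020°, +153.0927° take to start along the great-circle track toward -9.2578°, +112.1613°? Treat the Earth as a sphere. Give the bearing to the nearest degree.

272°

Δλ = 112.1613 − 153.0927 = -40.9314°.
θ = atan2( sin Δλ · cos φ₂ , cos φ₁ · sin φ₂ − sin φ₁ · cos φ₂ · cos Δλ )
  = atan2(-0.64662, 0.02166) = -88.082° → normalised to [0°, 360°): 271.918°.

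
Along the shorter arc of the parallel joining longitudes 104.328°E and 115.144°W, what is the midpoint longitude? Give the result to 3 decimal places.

Signed shortest Δλ from +104.328° to -115.144° is +140.528°.
Midpoint longitude = +104.328° + (+140.528°)/2 = +104.328° + 70.264° = +174.592°.
(The naïve average (+104.328 + -115.144)/2 = -5.408° is on the wrong side of the globe.)

174.592°E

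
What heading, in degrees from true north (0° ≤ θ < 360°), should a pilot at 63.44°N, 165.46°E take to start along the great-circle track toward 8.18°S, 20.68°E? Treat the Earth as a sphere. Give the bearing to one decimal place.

319.1°

Δλ = 20.68 − 165.46 = -144.78°.
θ = atan2( sin Δλ · cos φ₂ , cos φ₁ · sin φ₂ − sin φ₁ · cos φ₂ · cos Δλ )
  = atan2(-0.57085, 0.65967) = -40.871° → normalised to [0°, 360°): 319.129°.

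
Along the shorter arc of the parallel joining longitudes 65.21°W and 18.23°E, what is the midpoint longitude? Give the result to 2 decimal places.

Signed shortest Δλ from -65.21° to +18.23° is +83.44°.
Midpoint longitude = -65.21° + (+83.44°)/2 = -65.21° + 41.72° = -23.49°.

23.49°W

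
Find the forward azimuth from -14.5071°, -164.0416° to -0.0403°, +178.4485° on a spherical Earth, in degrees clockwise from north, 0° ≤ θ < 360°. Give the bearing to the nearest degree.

308°

Δλ = 178.4485 − -164.0416 = 342.4901°; wrapped into (−180°, 180°]: -17.5099°.
θ = atan2( sin Δλ · cos φ₂ , cos φ₁ · sin φ₂ − sin φ₁ · cos φ₂ · cos Δλ )
  = atan2(-0.30087, 0.23821) = -51.630° → normalised to [0°, 360°): 308.370°.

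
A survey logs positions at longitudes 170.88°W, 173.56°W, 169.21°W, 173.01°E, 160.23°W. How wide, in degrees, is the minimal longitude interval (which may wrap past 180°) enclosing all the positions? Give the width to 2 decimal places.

Sort the longitudes: -173.56°, -170.88°, -169.21°, -160.23°, +173.01°.
Eastward gaps between consecutive values (wrapping around): 2.68°, 1.67°, 8.98°, 333.24°, 13.43°.
Largest gap = 333.24° ⇒ minimal covering band is its complement: 360° − 333.24° = 26.76°.
Band runs from +173.01° eastward to -160.23°, crossing the antimeridian.

26.76°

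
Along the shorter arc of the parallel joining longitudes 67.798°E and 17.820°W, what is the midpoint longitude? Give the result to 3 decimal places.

Signed shortest Δλ from +67.798° to -17.820° is -85.618°.
Midpoint longitude = +67.798° + (-85.618°)/2 = +67.798° − 42.809° = +24.989°.

24.989°E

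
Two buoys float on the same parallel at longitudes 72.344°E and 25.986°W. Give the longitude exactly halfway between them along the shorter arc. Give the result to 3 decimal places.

23.179°E

Signed shortest Δλ from +72.344° to -25.986° is -98.330°.
Midpoint longitude = +72.344° + (-98.330°)/2 = +72.344° − 49.165° = +23.179°.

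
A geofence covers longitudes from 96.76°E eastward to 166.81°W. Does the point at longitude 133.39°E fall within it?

Band width going east from +96.76° to -166.81°: ((-166.81 − 96.76) mod 360) = 96.43°.
Offset of +133.39° east of the west edge: ((133.39 − 96.76) mod 360) = 36.63°.
36.63° ≤ 96.43° ⇒ inside.

Yes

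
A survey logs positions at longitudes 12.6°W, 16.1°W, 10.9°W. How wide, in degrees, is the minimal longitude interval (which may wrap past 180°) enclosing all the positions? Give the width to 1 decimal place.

5.2°

Sort the longitudes: -16.1°, -12.6°, -10.9°.
Eastward gaps between consecutive values (wrapping around): 3.5°, 1.7°, 354.8°.
Largest gap = 354.8° ⇒ minimal covering band is its complement: 360° − 354.8° = 5.2°.
Band runs from -16.1° eastward to -10.9°.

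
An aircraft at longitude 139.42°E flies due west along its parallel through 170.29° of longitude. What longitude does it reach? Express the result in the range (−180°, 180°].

30.87°W

Start at +139.42°; shift −170.29° → -30.87°.
-30.87° already lies in (−180°, 180°].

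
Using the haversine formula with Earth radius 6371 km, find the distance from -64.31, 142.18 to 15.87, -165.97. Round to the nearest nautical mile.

5365 nmi

Δλ = -165.97 − 142.18 = -308.15°; wrapped into (−180°, 180°]: 51.85°.
Δφ = 15.87 − -64.31 = 80.18°.
a = sin²(Δφ/2) + cos φ₁ · cos φ₂ · sin²(Δλ/2) = 0.494424.
c = 2·atan2(√a, √(1−a)) = 1.55964 rad → d = 6371·c ≈ 9936.49 km ≈ 5365.28 nmi.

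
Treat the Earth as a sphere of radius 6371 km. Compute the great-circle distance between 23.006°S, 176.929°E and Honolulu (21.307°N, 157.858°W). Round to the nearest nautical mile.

3042 nmi

Δλ = -157.858 − 176.929 = -334.787°; wrapped into (−180°, 180°]: 25.213°.
Δφ = 21.307 − -23.006 = 44.313°.
a = sin²(Δφ/2) + cos φ₁ · cos φ₂ · sin²(Δλ/2) = 0.183082.
c = 2·atan2(√a, √(1−a)) = 0.88429 rad → d = 6371·c ≈ 5633.83 km ≈ 3042.03 nmi.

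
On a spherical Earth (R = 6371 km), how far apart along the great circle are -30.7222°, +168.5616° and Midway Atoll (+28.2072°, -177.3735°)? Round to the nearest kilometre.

6720 km

Δλ = -177.3735 − 168.5616 = -345.9351°; wrapped into (−180°, 180°]: 14.0649°.
Δφ = 28.2072 − -30.7222 = 58.9294°.
a = sin²(Δφ/2) + cos φ₁ · cos φ₂ · sin²(Δλ/2) = 0.253309.
c = 2·atan2(√a, √(1−a)) = 1.05482 rad → d = 6371·c ≈ 6720.27 km.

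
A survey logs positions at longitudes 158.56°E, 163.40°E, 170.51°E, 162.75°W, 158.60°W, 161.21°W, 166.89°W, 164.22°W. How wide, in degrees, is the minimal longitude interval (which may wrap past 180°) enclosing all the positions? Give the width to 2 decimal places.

Sort the longitudes: -166.89°, -164.22°, -162.75°, -161.21°, -158.60°, +158.56°, +163.40°, +170.51°.
Eastward gaps between consecutive values (wrapping around): 2.67°, 1.47°, 1.54°, 2.61°, 317.16°, 4.84°, 7.11°, 22.60°.
Largest gap = 317.16° ⇒ minimal covering band is its complement: 360° − 317.16° = 42.84°.
Band runs from +158.56° eastward to -158.60°, crossing the antimeridian.

42.84°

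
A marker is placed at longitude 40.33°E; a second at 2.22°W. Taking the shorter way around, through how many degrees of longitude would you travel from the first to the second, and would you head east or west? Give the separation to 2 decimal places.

Raw difference: -2.22 − 40.33 = -42.55°.
Normalise into (−180°, 180°]: -42.55° stays -42.55°.
Negative ⇒ the second point lies to the west; separation 42.55°.

42.55° west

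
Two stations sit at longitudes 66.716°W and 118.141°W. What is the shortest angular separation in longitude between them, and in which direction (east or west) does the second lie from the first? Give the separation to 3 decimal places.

51.425° west

Raw difference: -118.141 − -66.716 = -51.425°.
Normalise into (−180°, 180°]: -51.425° stays -51.425°.
Negative ⇒ the second point lies to the west; separation 51.425°.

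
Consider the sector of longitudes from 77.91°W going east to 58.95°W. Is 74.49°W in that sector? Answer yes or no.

Band width going east from -77.91° to -58.95°: ((-58.95 − -77.91) mod 360) = 18.96°.
Offset of -74.49° east of the west edge: ((-74.49 − -77.91) mod 360) = 3.42°.
3.42° ≤ 18.96° ⇒ inside.

Yes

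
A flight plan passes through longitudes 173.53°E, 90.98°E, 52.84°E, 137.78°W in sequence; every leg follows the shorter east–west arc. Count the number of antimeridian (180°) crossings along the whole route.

Leg 1: +173.53° → +90.98°, shortest Δλ = -82.55° (west) — does not cross 180°.
Leg 2: +90.98° → +52.84°, shortest Δλ = -38.14° (west) — does not cross 180°.
Leg 3: +52.84° → -137.78°, shortest Δλ = 169.38° (east) — crosses 180°.
Total crossings: 1.

1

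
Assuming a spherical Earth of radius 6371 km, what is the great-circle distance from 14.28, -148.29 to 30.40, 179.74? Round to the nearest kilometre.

3725 km

Δλ = 179.74 − -148.29 = 328.03°; wrapped into (−180°, 180°]: -31.97°.
Δφ = 30.40 − 14.28 = 16.12°.
a = sin²(Δφ/2) + cos φ₁ · cos φ₂ · sin²(Δλ/2) = 0.083048.
c = 2·atan2(√a, √(1−a)) = 0.58465 rad → d = 6371·c ≈ 3724.83 km.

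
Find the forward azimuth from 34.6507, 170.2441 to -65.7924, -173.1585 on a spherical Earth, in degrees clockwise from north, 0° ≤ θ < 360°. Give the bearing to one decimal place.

Δλ = -173.1585 − 170.2441 = -343.4026°; wrapped into (−180°, 180°]: 16.5974°.
θ = atan2( sin Δλ · cos φ₂ , cos φ₁ · sin φ₂ − sin φ₁ · cos φ₂ · cos Δλ )
  = atan2(0.11713, -0.97372) = 173.141° → normalised to [0°, 360°): 173.141°.

173.1°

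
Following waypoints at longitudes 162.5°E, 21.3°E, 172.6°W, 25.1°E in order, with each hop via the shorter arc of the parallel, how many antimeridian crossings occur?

Leg 1: +162.5° → +21.3°, shortest Δλ = -141.2° (west) — does not cross 180°.
Leg 2: +21.3° → -172.6°, shortest Δλ = 166.1° (east) — crosses 180°.
Leg 3: -172.6° → +25.1°, shortest Δλ = -162.3° (west) — crosses 180°.
Total crossings: 2.

2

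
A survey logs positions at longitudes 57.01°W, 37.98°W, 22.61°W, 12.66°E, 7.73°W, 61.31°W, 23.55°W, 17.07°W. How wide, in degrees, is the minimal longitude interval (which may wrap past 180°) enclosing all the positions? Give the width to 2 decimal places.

73.97°

Sort the longitudes: -61.31°, -57.01°, -37.98°, -23.55°, -22.61°, -17.07°, -7.73°, +12.66°.
Eastward gaps between consecutive values (wrapping around): 4.30°, 19.03°, 14.43°, 0.94°, 5.54°, 9.34°, 20.39°, 286.03°.
Largest gap = 286.03° ⇒ minimal covering band is its complement: 360° − 286.03° = 73.97°.
Band runs from -61.31° eastward to +12.66°.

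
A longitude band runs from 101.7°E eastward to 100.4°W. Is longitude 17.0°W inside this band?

No

Band width going east from +101.7° to -100.4°: ((-100.4 − 101.7) mod 360) = 157.9°.
Offset of -17.0° east of the west edge: ((-17.0 − 101.7) mod 360) = 241.3°.
241.3° > 157.9° ⇒ outside.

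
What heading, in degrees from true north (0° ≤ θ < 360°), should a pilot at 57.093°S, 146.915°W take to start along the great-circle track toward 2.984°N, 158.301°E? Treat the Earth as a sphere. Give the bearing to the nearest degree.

302°

Δλ = 158.301 − -146.915 = 305.216°; wrapped into (−180°, 180°]: -54.784°.
θ = atan2( sin Δλ · cos φ₂ , cos φ₁ · sin φ₂ − sin φ₁ · cos φ₂ · cos Δλ )
  = atan2(-0.81588, 0.51176) = -57.902° → normalised to [0°, 360°): 302.098°.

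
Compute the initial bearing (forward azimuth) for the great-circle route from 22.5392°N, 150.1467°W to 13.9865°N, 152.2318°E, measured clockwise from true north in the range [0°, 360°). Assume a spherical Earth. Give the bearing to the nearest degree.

Δλ = 152.2318 − -150.1467 = 302.3785°; wrapped into (−180°, 180°]: -57.6215°.
θ = atan2( sin Δλ · cos φ₂ , cos φ₁ · sin φ₂ − sin φ₁ · cos φ₂ · cos Δλ )
  = atan2(-0.81949, 0.02405) = -88.319° → normalised to [0°, 360°): 271.681°.

272°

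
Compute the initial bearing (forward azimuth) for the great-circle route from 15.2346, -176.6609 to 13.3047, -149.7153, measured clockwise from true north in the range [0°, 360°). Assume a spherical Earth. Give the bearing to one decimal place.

Δλ = -149.7153 − -176.6609 = 26.9456°.
θ = atan2( sin Δλ · cos φ₂ , cos φ₁ · sin φ₂ − sin φ₁ · cos φ₂ · cos Δλ )
  = atan2(0.44098, -0.00592) = 90.768° → normalised to [0°, 360°): 90.768°.

90.8°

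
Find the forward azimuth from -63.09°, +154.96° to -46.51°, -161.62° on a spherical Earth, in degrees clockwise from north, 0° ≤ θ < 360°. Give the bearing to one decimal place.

Δλ = -161.62 − 154.96 = -316.58°; wrapped into (−180°, 180°]: 43.42°.
θ = atan2( sin Δλ · cos φ₂ , cos φ₁ · sin φ₂ − sin φ₁ · cos φ₂ · cos Δλ )
  = atan2(0.47305, 0.11740) = 76.062° → normalised to [0°, 360°): 76.062°.

76.1°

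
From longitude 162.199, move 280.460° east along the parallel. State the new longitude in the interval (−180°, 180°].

+82.659°

Start at +162.199°; shift +280.460° → +442.659°.
+442.659° lies outside (−180°, 180°]; subtract 360° → +82.659°.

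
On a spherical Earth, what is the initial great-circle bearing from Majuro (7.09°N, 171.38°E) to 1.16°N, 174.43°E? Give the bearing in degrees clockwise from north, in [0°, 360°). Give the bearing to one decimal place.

Δλ = 174.43 − 171.38 = 3.05°.
θ = atan2( sin Δλ · cos φ₂ , cos φ₁ · sin φ₂ − sin φ₁ · cos φ₂ · cos Δλ )
  = atan2(0.05320, -0.10314) = 152.716° → normalised to [0°, 360°): 152.716°.

152.7°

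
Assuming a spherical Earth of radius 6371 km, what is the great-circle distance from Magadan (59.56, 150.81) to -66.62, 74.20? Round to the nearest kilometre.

15361 km

Δλ = 74.20 − 150.81 = -76.61°.
Δφ = -66.62 − 59.56 = -126.18°.
a = sin²(Δφ/2) + cos φ₁ · cos φ₂ · sin²(Δλ/2) = 0.872406.
c = 2·atan2(√a, √(1−a)) = 2.41105 rad → d = 6371·c ≈ 15360.80 km.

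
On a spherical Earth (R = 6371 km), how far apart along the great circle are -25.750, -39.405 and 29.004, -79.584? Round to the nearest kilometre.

7447 km

Δλ = -79.584 − -39.405 = -40.179°.
Δφ = 29.004 − -25.750 = 54.754°.
a = sin²(Δφ/2) + cos φ₁ · cos φ₂ · sin²(Δλ/2) = 0.304396.
c = 2·atan2(√a, √(1−a)) = 1.16885 rad → d = 6371·c ≈ 7446.76 km.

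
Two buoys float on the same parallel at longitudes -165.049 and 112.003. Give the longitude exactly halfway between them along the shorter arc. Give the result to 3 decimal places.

Signed shortest Δλ from -165.049° to +112.003° is -82.948°.
Midpoint longitude = -165.049° + (-82.948°)/2 = -165.049° − 41.474° = -206.523°.
Normalise into (−180°, 180°]: +153.477°.
(The naïve average (-165.049 + +112.003)/2 = -26.523° is on the wrong side of the globe.)

+153.477°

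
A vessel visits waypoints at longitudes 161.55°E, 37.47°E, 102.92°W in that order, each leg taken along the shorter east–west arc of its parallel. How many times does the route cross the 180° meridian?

Leg 1: +161.55° → +37.47°, shortest Δλ = -124.08° (west) — does not cross 180°.
Leg 2: +37.47° → -102.92°, shortest Δλ = -140.39° (west) — does not cross 180°.
Total crossings: 0.

0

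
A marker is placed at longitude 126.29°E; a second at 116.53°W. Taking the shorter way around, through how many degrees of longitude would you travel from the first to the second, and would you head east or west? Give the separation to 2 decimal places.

117.18° east

Raw difference: -116.53 − 126.29 = -242.82°.
Normalise into (−180°, 180°]: -242.82° + 360° = 117.18°.
Positive ⇒ the second point lies to the east; separation 117.18°.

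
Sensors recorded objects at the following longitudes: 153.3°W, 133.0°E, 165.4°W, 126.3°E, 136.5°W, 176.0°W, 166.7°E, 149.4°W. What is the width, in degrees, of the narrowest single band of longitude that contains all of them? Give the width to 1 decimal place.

Sort the longitudes: -176.0°, -165.4°, -153.3°, -149.4°, -136.5°, +126.3°, +133.0°, +166.7°.
Eastward gaps between consecutive values (wrapping around): 10.6°, 12.1°, 3.9°, 12.9°, 262.8°, 6.7°, 33.7°, 17.3°.
Largest gap = 262.8° ⇒ minimal covering band is its complement: 360° − 262.8° = 97.2°.
Band runs from +126.3° eastward to -136.5°, crossing the antimeridian.

97.2°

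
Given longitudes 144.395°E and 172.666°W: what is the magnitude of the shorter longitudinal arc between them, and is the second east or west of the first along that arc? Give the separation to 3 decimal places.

42.939° east

Raw difference: -172.666 − 144.395 = -317.061°.
Normalise into (−180°, 180°]: -317.061° + 360° = 42.939°.
Positive ⇒ the second point lies to the east; separation 42.939°.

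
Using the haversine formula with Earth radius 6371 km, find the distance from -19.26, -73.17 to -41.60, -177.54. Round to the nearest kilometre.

Δλ = -177.54 − -73.17 = -104.37°.
Δφ = -41.60 − -19.26 = -22.34°.
a = sin²(Δφ/2) + cos φ₁ · cos φ₂ · sin²(Δλ/2) = 0.478102.
c = 2·atan2(√a, √(1−a)) = 1.52699 rad → d = 6371·c ≈ 9728.43 km.

9728 km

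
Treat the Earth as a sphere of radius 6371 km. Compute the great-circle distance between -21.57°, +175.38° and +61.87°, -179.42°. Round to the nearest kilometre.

9290 km

Δλ = -179.42 − 175.38 = -354.80°; wrapped into (−180°, 180°]: 5.20°.
Δφ = 61.87 − -21.57 = 83.44°.
a = sin²(Δφ/2) + cos φ₁ · cos φ₂ · sin²(Δλ/2) = 0.443780.
c = 2·atan2(√a, √(1−a)) = 1.45812 rad → d = 6371·c ≈ 9289.68 km.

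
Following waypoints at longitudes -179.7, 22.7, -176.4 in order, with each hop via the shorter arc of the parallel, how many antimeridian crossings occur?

2

Leg 1: -179.7° → +22.7°, shortest Δλ = -157.6° (west) — crosses 180°.
Leg 2: +22.7° → -176.4°, shortest Δλ = 160.9° (east) — crosses 180°.
Total crossings: 2.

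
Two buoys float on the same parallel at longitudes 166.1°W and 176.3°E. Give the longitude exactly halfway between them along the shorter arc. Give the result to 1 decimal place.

174.9°W

Signed shortest Δλ from -166.1° to +176.3° is -17.6°.
Midpoint longitude = -166.1° + (-17.6°)/2 = -166.1° − 8.8° = -174.9°.
(The naïve average (-166.1 + +176.3)/2 = 5.1° is on the wrong side of the globe.)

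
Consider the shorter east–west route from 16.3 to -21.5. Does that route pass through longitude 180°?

Signed shortest Δλ = ((-21.5 − 16.3 + 180) mod 360) − 180 = -37.8°.
Going west by 37.8° from +16.3° reaches -21.5° without touching 180°.

No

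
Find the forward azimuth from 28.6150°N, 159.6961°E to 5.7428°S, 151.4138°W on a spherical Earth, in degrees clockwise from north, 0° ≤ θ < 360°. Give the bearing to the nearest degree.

118°

Δλ = -151.4138 − 159.6961 = -311.1099°; wrapped into (−180°, 180°]: 48.8901°.
θ = atan2( sin Δλ · cos φ₂ , cos φ₁ · sin φ₂ − sin φ₁ · cos φ₂ · cos Δλ )
  = atan2(0.74967, -0.40115) = 118.152° → normalised to [0°, 360°): 118.152°.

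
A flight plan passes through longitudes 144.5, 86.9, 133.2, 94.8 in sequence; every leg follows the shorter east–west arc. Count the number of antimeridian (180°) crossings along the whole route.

0

Leg 1: +144.5° → +86.9°, shortest Δλ = -57.6° (west) — does not cross 180°.
Leg 2: +86.9° → +133.2°, shortest Δλ = 46.3° (east) — does not cross 180°.
Leg 3: +133.2° → +94.8°, shortest Δλ = -38.4° (west) — does not cross 180°.
Total crossings: 0.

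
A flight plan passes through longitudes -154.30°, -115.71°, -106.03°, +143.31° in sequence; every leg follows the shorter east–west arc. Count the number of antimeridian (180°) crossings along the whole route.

1

Leg 1: -154.30° → -115.71°, shortest Δλ = 38.59° (east) — does not cross 180°.
Leg 2: -115.71° → -106.03°, shortest Δλ = 9.68° (east) — does not cross 180°.
Leg 3: -106.03° → +143.31°, shortest Δλ = -110.66° (west) — crosses 180°.
Total crossings: 1.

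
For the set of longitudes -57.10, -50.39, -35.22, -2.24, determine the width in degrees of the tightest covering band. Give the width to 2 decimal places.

54.86°

Sort the longitudes: -57.10°, -50.39°, -35.22°, -2.24°.
Eastward gaps between consecutive values (wrapping around): 6.71°, 15.17°, 32.98°, 305.14°.
Largest gap = 305.14° ⇒ minimal covering band is its complement: 360° − 305.14° = 54.86°.
Band runs from -57.10° eastward to -2.24°.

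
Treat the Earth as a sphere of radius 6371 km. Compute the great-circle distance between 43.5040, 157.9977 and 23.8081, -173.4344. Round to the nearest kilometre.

Δλ = -173.4344 − 157.9977 = -331.4321°; wrapped into (−180°, 180°]: 28.5679°.
Δφ = 23.8081 − 43.5040 = -19.6959°.
a = sin²(Δφ/2) + cos φ₁ · cos φ₂ · sin²(Δλ/2) = 0.069649.
c = 2·atan2(√a, √(1−a)) = 0.53415 rad → d = 6371·c ≈ 3403.07 km.

3403 km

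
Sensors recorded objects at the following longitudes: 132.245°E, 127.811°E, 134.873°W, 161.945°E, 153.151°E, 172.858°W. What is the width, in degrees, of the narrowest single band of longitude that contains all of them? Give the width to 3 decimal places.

97.316°

Sort the longitudes: -172.858°, -134.873°, +127.811°, +132.245°, +153.151°, +161.945°.
Eastward gaps between consecutive values (wrapping around): 37.985°, 262.684°, 4.434°, 20.906°, 8.794°, 25.197°.
Largest gap = 262.684° ⇒ minimal covering band is its complement: 360° − 262.684° = 97.316°.
Band runs from +127.811° eastward to -134.873°, crossing the antimeridian.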